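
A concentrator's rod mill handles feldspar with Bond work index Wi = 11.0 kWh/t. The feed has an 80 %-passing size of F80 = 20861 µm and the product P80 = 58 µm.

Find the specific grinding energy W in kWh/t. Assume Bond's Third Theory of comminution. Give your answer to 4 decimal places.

W = 13.6821 kWh/t

Bond: W = 10·Wi·(1/√P80 − 1/√F80)
1/√58 = 0.131306;  1/√20861 = 0.006924
W = 10·11.0·(0.131306 − 0.006924) = 13.6821 kWh/t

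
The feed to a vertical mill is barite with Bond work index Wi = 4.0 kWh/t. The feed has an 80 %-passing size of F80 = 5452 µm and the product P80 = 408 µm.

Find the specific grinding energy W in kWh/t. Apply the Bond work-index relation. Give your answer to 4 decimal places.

W = 1.4386 kWh/t

W = 10 Wi / √P80 − 10 Wi / √F80
1/√408 = 0.049507;  1/√5452 = 0.013543
W = 10·4.0·(0.049507 − 0.013543) = 1.4386 kWh/t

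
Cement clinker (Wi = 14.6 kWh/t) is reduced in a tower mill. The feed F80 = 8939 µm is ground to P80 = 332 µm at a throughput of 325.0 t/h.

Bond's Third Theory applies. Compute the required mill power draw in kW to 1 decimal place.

P = 2102.3 kW

W = 10·Wi·(P80^(-½) − F80^(-½))
W = 10·14.6·(1/√332 − 1/√8939) = 10·14.6·(0.044305) = 6.4686 kWh/t
Mill draw = 6.4686 × 325.0 = 2102.3 kW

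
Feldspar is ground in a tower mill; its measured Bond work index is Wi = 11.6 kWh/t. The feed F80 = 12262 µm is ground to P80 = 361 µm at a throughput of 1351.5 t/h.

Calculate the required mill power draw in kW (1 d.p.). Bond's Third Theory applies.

P = 6835.5 kW

W = 10 Wi (P80^-0.5 − F80^-0.5)
W = 10·11.6·(1/√361 − 1/√12262) = 10·11.6·(0.043601) = 5.0577 kWh/t
Mill draw = 5.0577 × 1351.5 = 6835.5 kW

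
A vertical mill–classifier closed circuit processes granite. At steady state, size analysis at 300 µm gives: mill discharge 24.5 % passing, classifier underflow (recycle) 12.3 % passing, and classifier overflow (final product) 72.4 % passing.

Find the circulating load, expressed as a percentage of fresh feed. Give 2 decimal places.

CL = 392.62 %

Let r = R/F. Size balance at 300 µm:
Fd + Rd = Ru + Fo ⇒ R/F = (o−d)/(d−u)
r = (72.4 − 24.5)/(24.5 − 12.3) = 47.9/12.2 = 3.9262
CL = 100·r = 392.62 %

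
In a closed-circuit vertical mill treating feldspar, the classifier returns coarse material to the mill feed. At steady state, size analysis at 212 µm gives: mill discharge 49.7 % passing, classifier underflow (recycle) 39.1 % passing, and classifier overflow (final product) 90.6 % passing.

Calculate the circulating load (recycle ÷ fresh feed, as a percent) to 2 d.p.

CL = 385.85 %

Balance %-passing 212 µm (r = R/F):
Fd + Rd = Ru + Fo ⇒ R/F = (o−d)/(d−u)
r = (90.6 − 49.7)/(49.7 − 39.1) = 40.9/10.6 = 3.8585
CL = 100·r = 385.85 %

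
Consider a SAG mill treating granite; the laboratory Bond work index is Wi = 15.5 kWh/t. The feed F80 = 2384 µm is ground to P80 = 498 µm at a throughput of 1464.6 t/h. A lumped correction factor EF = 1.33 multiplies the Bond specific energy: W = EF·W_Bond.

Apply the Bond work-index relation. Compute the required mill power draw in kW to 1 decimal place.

P = 7346.0 kW

Bond:  W = 10 Wi (1/√P − 1/√F)
W = 10·15.5·(1/√498 − 1/√2384) = 10·15.5·(0.024330) = 3.7712 kWh/t
With EF = 1.33: W = 3.7712·1.33 = 5.0157 kWh/t
P = W·T = 5.0157·1464.6 = 7346.0 kW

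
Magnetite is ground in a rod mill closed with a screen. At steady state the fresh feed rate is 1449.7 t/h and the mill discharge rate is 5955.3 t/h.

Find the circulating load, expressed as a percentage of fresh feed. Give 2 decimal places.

Steady state: M = F + R.
R = M − F = 5955.3 − 1449.7 = 4505.6 t/h
CL = 100·R/F = 100·4505.6/1449.7 = 310.80 %

CL = 310.80 %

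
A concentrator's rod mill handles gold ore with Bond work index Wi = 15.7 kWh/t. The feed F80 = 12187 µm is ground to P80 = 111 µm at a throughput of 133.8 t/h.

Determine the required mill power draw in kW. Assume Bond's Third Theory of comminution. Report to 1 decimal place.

W = 10 Wi (P80^-0.5 − F80^-0.5)
W = 10·15.7·(1/√111 − 1/√12187) = 10·15.7·(0.085857) = 13.4796 kWh/t
P = W·T = 13.4796·133.8 = 1803.6 kW

P = 1803.6 kW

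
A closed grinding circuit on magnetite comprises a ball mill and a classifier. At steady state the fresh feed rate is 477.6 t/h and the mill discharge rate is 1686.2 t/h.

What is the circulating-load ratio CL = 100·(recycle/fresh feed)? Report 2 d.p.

Steady state: M = F + R.
R = M − F = 1686.2 − 477.6 = 1208.6 t/h
CL = 100·R/F = 100·1208.6/477.6 = 253.06 %

CL = 253.06 %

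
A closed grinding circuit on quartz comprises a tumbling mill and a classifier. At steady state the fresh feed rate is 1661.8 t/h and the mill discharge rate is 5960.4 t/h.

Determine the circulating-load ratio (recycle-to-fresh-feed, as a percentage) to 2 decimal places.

CL = 258.67 %

Steady state: M = F + R.
R = M − F = 5960.4 − 1661.8 = 4298.6 t/h
CL = 100·R/F = 100·4298.6/1661.8 = 258.67 %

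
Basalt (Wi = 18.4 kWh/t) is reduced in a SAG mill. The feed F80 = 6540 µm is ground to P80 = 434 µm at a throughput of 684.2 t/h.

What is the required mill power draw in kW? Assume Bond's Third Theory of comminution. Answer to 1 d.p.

P = 4486.3 kW

W = 10·Wi·(P80^(-½) − F80^(-½))
W = 10·18.4·(1/√434 − 1/√6540) = 10·18.4·(0.035636) = 6.5570 kWh/t
P = W·T = 6.5570·684.2 = 4486.3 kW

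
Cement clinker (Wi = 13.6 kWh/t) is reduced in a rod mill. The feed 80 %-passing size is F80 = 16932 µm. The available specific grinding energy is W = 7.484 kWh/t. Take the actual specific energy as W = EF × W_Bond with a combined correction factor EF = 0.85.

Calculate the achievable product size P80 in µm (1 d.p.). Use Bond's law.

W = 10·Wi·[P80^(−½) − F80^(−½)]
W_Bond = W / EF = 7.484 / 0.85 = 8.8047 kWh/t
1/√P80 = 1/√F80 + W_Bond/(10·Wi)
  = 8.8047/(10·13.6) + 1/√16932 = 0.064740 + 0.007685 = 0.072426
P80 = (1/0.072426)² = 13.8073² = 190.64 µm

P80 = 190.6 µm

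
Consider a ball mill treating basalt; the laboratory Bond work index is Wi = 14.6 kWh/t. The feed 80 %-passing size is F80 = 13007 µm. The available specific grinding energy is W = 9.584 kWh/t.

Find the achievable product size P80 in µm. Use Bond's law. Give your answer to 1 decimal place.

W_Bond = 10·Wi·(1/√P₈₀ − 1/√F₈₀)
P80^(−½) = W/(10 Wi) + F80^(−½)
  = 9.5840/(10·14.6) + 1/√13007 = 0.065644 + 0.008768 = 0.074412
P80 = (1/0.074412)² = 13.4387² = 180.60 µm

P80 = 180.6 µm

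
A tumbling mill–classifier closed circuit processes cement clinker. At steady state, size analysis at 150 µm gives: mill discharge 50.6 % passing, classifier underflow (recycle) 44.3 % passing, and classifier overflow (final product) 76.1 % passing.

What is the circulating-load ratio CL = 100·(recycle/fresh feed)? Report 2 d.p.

Two-product formula at 150 µm:
(1+r)d = ru + o → r = (o−d)/(d−u)
r = (76.1 − 50.6)/(50.6 − 44.3) = 25.5/6.3 = 4.0476
CL = 100·r = 404.76 %

CL = 404.76 %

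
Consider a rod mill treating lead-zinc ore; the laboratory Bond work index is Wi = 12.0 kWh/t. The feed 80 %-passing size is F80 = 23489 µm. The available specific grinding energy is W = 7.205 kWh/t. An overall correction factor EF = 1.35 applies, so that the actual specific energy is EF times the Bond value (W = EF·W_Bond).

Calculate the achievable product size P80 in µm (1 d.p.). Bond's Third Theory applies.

P80 = 384.5 µm

W = 10·Wi·[P80^(−½) − F80^(−½)]
W_Bond = W / EF = 7.205 / 1.35 = 5.3370 kWh/t
⇒ 1/√P80 = W_Bond/(10 Wi) + 1/√F80
  = 5.3370/(10·12.0) + 1/√23489 = 0.044475 + 0.006525 = 0.051000
P80 = (1/0.051000)² = 19.6078² = 384.47 µm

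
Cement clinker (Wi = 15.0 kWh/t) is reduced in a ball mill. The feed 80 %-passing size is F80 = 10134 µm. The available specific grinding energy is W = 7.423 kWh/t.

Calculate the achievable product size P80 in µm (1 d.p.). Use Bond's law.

Bond: W = 10·Wi·(1/√P80 − 1/√F80)
1/√P80 = 1/√F80 + W/(10·Wi)
  = 7.4230/(10·15.0) + 1/√10134 = 0.049487 + 0.009934 = 0.059420
P80 = (1/0.059420)² = 16.8293² = 283.22 µm

P80 = 283.2 µm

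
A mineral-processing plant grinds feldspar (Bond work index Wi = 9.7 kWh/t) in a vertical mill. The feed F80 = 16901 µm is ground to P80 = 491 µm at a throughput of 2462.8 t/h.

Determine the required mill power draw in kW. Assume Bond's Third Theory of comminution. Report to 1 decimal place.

Bond: W = 10·Wi·(1/√P80 − 1/√F80)
W = 10·9.7·(1/√491 − 1/√16901) = 10·9.7·(0.037437) = 3.6314 kWh/t
P_mill = W·ṁ = 3.6314·2462.8 = 8943.5 kW

P = 8943.5 kW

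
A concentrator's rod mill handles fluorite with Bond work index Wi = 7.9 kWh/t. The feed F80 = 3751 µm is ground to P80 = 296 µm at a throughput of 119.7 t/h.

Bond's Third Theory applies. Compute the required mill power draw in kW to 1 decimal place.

P = 395.2 kW

W_Bond = 10·Wi·(1/√P₈₀ − 1/√F₈₀)
W = 10·7.9·(1/√296 − 1/√3751) = 10·7.9·(0.041796) = 3.3019 kWh/t
P = W·T = 3.3019·119.7 = 395.2 kW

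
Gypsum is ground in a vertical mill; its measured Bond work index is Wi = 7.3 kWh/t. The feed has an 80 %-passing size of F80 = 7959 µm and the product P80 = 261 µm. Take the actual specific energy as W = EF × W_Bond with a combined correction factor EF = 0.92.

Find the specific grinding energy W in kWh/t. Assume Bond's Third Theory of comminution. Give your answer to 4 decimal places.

W = 3.4043 kWh/t

W = 10·Wi·[P80^(−½) − F80^(−½)]
1/√261 = 0.061898;  1/√7959 = 0.011209
W = 10·7.3·(0.061898 − 0.011209) = 3.7003 kWh/t
Corrected W = EF·W_Bond = 0.92·3.7003 = 3.4043 kWh/t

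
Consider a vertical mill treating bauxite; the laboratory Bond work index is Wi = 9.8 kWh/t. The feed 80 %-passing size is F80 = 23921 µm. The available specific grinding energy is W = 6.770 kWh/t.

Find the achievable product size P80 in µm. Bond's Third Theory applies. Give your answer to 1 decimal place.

Bond:  W = 10 Wi (1/√P − 1/√F)
P80^-0.5 = F80^-0.5 + W/(10 Wi)
  = 6.7700/(10·9.8) + 1/√23921 = 0.069082 + 0.006466 = 0.075547
P80 = (1/0.075547)² = 13.2367² = 175.21 µm

P80 = 175.2 µm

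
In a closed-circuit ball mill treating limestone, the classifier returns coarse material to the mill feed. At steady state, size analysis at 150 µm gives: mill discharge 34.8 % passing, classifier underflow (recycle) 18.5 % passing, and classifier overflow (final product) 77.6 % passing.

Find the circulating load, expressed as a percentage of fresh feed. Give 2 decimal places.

CL = 262.58 %

Balance %-passing 150 µm (r = R/F):
(1+r)·d = r·u + o ⇒ r = (o−d)/(d−u)
r = (77.6 − 34.8)/(34.8 − 18.5) = 42.8/16.3 = 2.6258
CL = 100·r = 262.58 %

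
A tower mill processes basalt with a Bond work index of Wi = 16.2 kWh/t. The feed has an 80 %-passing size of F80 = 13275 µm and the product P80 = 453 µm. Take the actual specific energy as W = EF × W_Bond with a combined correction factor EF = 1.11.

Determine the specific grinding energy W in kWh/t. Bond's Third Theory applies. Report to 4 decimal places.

W = 6.8880 kWh/t

Bond:  W = 10 Wi (1/√P − 1/√F)
1/√453 = 0.046984;  1/√13275 = 0.008679
W = 10·16.2·(0.046984 − 0.008679) = 6.2054 kWh/t
Apply correction: 6.2054 × 1.11 = 6.8880 kWh/t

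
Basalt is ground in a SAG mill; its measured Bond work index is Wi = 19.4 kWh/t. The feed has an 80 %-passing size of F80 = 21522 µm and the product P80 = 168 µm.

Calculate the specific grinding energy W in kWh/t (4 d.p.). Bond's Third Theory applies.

W = 10·Wi·(P80^(-½) − F80^(-½))
1/√168 = 0.077152;  1/√21522 = 0.006816
W = 10·19.4·(0.077152 − 0.006816) = 13.6450 kWh/t

W = 13.6450 kWh/t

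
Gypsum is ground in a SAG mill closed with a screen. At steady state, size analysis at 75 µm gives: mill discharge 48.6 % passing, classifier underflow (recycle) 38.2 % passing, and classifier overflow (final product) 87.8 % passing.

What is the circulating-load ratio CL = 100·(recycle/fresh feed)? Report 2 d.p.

Mass balance on the −75 µm fraction:
d + r·d = r·u + o → r(d−u) = o−d
r = (87.8 − 48.6)/(48.6 − 38.2) = 39.2/10.4 = 3.7692
CL = 100·r = 376.92 %

CL = 376.92 %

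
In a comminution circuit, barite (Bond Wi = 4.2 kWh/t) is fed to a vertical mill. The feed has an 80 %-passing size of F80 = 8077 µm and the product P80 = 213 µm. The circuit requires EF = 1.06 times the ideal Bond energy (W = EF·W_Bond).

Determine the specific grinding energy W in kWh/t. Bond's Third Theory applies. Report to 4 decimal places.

Bond: W = 10·Wi·(1/√P80 − 1/√F80)
1/√213 = 0.068519;  1/√8077 = 0.011127
W = 10·4.2·(0.068519 − 0.011127) = 2.4105 kWh/t
Corrected W = EF·W_Bond = 1.06·2.4105 = 2.5551 kWh/t

W = 2.5551 kWh/t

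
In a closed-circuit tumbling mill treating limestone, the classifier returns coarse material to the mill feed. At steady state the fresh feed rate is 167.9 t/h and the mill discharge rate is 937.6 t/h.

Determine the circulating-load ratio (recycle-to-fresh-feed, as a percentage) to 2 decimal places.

Discharge = new feed + return, hence
R = M − F = 937.6 − 167.9 = 769.7 t/h
CL = 100·R/F = 100·769.7/167.9 = 458.43 %

CL = 458.43 %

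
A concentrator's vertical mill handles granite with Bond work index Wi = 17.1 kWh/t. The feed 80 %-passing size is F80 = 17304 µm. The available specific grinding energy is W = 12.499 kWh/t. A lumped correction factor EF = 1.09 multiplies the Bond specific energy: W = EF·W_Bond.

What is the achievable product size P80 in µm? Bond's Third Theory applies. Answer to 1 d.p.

P80 = 179.4 µm

W = 10 Wi / √P80 − 10 Wi / √F80
W_Bond = W / EF = 12.499 / 1.09 = 11.4670 kWh/t
P80^-0.5 = F80^-0.5 + W_Bond/(10 Wi)
  = 11.4670/(10·17.1) + 1/√17304 = 0.067058 + 0.007602 = 0.074660
P80 = (1/0.074660)² = 13.3940² = 179.40 µm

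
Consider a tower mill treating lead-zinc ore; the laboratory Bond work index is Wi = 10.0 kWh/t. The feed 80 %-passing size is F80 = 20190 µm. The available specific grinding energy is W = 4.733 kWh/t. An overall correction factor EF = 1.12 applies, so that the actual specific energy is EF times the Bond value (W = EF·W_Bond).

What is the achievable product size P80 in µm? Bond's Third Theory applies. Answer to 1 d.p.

Bond:  W = 10 Wi (1/√P − 1/√F)
W_Bond = W / EF = 4.733 / 1.12 = 4.2259 kWh/t
1/√P80 = 1/√F80 + W_Bond/(10·Wi)
  = 4.2259/(10·10.0) + 1/√20190 = 0.042259 + 0.007038 = 0.049297
P80 = (1/0.049297)² = 20.2854² = 411.50 µm

P80 = 411.5 µm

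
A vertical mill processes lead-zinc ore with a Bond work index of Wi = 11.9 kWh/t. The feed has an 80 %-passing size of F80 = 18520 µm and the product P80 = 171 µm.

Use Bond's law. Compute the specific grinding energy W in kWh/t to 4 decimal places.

W = 10·Wi·(P80^(-½) − F80^(-½))
1/√171 = 0.076472;  1/√18520 = 0.007348
W = 10·11.9·(0.076472 − 0.007348) = 8.2257 kWh/t

W = 8.2257 kWh/t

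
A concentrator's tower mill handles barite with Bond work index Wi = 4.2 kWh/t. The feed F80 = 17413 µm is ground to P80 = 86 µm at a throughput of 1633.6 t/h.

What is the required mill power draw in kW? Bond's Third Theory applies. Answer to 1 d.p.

P = 6878.6 kW

W = 10 Wi (1/√P80 − 1/√F80)  [Bond]
W = 10·4.2·(1/√86 − 1/√17413) = 10·4.2·(0.100255) = 4.2107 kWh/t
P_mill = W·ṁ = 4.2107·1633.6 = 6878.6 kW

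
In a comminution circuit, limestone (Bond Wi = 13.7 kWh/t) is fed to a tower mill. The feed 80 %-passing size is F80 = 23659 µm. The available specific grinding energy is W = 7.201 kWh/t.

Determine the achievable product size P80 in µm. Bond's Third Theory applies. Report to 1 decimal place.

W = 10 Wi / √P80 − 10 Wi / √F80
⇒ 1/√P80 = W/(10 Wi) + 1/√F80
  = 7.2010/(10·13.7) + 1/√23659 = 0.052562 + 0.006501 = 0.059063
P80 = (1/0.059063)² = 16.9310² = 286.66 µm

P80 = 286.7 µm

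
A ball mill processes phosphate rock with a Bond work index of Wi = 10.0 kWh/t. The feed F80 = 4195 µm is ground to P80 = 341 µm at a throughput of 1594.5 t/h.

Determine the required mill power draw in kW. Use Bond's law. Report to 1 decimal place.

W = 10·Wi·[P80^(−½) − F80^(−½)]
W = 10·10.0·(1/√341 − 1/√4195) = 10·10.0·(0.038714) = 3.8714 kWh/t
P = W·T = 3.8714·1594.5 = 6172.9 kW

P = 6172.9 kW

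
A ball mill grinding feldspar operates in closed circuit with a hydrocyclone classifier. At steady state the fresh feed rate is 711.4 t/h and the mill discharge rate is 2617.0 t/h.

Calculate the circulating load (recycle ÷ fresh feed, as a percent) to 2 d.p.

Steady state: M = F + R.
R = M − F = 2617.0 − 711.4 = 1905.6 t/h
CL = 100·R/F = 100·1905.6/711.4 = 267.87 %

CL = 267.87 %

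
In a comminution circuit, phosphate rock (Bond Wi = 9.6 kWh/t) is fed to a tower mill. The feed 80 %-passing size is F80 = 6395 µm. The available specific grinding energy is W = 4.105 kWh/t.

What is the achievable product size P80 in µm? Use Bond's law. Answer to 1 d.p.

W = 10 Wi (P80^-0.5 − F80^-0.5)
⇒ 1/√P80 = W/(10·Wi) + 1/√F80
  = 4.1050/(10·9.6) + 1/√6395 = 0.042760 + 0.012505 = 0.055265
P80 = (1/0.055265)² = 18.0945² = 327.41 µm

P80 = 327.4 µm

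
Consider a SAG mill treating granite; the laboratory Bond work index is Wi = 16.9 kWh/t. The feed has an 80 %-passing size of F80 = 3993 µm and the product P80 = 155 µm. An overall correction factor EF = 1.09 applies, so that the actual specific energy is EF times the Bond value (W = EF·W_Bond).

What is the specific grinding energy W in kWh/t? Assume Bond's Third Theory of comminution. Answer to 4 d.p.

Bond: W = 10·Wi·(1/√P80 − 1/√F80)
1/√155 = 0.080322;  1/√3993 = 0.015825
W = 10·16.9·(0.080322 − 0.015825) = 10.8999 kWh/t
Apply correction: 10.8999 × 1.09 = 11.8809 kWh/t

W = 11.8809 kWh/t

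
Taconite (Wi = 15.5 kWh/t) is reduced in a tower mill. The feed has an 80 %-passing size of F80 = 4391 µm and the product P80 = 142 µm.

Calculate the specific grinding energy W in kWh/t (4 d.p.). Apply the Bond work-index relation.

W = 10.6682 kWh/t

Bond: W = 10·Wi·(1/√P80 − 1/√F80)
1/√142 = 0.083918;  1/√4391 = 0.015091
W = 10·15.5·(0.083918 − 0.015091) = 10.6682 kWh/t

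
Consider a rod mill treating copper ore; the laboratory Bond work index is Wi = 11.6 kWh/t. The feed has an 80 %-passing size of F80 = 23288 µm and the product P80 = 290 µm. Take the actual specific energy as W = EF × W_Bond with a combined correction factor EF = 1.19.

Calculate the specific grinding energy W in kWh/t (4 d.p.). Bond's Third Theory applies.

W = 7.2014 kWh/t

W = 10 Wi (P80^-0.5 − F80^-0.5)
1/√290 = 0.058722;  1/√23288 = 0.006553
W = 10·11.6·(0.058722 − 0.006553) = 6.0516 kWh/t
With EF = 1.19: W = 6.0516·1.19 = 7.2014 kWh/t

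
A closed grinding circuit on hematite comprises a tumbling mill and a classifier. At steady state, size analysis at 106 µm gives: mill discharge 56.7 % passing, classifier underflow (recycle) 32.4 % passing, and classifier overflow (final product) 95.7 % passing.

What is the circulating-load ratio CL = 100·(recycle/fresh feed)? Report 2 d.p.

Let r = R/F. Size balance at 106 µm:
r = (o − d)/(d − u)
r = (95.7 − 56.7)/(56.7 − 32.4) = 39.0/24.3 = 1.6049
CL = 100·r = 160.49 %

CL = 160.49 %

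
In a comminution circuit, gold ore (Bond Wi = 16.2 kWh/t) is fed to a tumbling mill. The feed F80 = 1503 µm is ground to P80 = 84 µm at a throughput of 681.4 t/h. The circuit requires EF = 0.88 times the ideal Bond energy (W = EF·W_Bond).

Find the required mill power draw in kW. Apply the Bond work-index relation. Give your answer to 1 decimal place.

W = 10 Wi (1/√P80 − 1/√F80)  [Bond]
W = 10·16.2·(1/√84 − 1/√1503) = 10·16.2·(0.083315) = 13.4970 kWh/t
W_actual = 0.88 × 13.4970 = 11.8774 kWh/t
Mill draw = 11.8774 × 681.4 = 8093.2 kW

P = 8093.2 kW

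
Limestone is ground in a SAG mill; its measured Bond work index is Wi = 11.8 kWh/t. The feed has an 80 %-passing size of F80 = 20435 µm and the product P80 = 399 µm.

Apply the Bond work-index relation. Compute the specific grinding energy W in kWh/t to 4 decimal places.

Bond: W = 10·Wi·(1/√P80 − 1/√F80)
1/√399 = 0.050063;  1/√20435 = 0.006995
W = 10·11.8·(0.050063 − 0.006995) = 5.0819 kWh/t

W = 5.0819 kWh/t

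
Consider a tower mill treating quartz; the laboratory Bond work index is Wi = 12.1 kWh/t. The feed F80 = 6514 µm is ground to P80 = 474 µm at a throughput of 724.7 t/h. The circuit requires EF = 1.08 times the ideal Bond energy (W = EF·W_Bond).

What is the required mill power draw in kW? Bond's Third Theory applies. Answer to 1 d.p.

P = 3176.5 kW

W = 10·Wi·(P80^(-½) − F80^(-½))
W = 10·12.1·(1/√474 − 1/√6514) = 10·12.1·(0.033541) = 4.0585 kWh/t
With EF = 1.08: W = 4.0585·1.08 = 4.3832 kWh/t
Power = W × throughput = 4.3832 kWh/t × 724.7 t/h = 3176.5 kW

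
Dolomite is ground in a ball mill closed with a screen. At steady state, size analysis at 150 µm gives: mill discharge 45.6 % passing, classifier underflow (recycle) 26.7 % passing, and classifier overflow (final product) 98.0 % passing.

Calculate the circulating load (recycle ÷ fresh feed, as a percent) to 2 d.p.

CL = 277.25 %

Two-product formula at 150 µm:
(1+r)d = ru + o → r = (o−d)/(d−u)
r = (98.0 − 45.6)/(45.6 − 26.7) = 52.4/18.9 = 2.7725
CL = 100·r = 277.25 %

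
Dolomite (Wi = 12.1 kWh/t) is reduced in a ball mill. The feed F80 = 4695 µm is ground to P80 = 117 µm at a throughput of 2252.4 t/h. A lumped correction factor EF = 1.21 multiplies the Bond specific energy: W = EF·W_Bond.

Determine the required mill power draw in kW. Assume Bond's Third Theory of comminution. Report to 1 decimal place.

P = 25674.8 kW

W_Bond = 10·Wi·(1/√P₈₀ − 1/√F₈₀)
W = 10·12.1·(1/√117 − 1/√4695) = 10·12.1·(0.077856) = 9.4205 kWh/t
W_actual = 1.21 × 9.4205 = 11.3989 kWh/t
Mill draw = 11.3989 × 2252.4 = 25674.8 kW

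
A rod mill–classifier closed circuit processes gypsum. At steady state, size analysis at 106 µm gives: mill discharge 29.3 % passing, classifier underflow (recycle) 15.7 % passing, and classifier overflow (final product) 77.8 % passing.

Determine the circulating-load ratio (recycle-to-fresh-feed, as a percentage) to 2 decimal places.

CL = 356.62 %

Balance %-passing 106 µm (r = R/F):
(1+r)d = ru + o → r = (o−d)/(d−u)
r = (77.8 − 29.3)/(29.3 − 15.7) = 48.5/13.6 = 3.5662
CL = 100·r = 356.62 %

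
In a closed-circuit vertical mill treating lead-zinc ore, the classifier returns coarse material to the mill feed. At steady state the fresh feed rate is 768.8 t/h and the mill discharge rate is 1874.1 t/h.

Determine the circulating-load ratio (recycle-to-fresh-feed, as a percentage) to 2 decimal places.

Mill node: discharge = fresh + recycle.
R = M − F = 1874.1 − 768.8 = 1105.3 t/h
CL = 100·R/F = 100·1105.3/768.8 = 143.77 %

CL = 143.77 %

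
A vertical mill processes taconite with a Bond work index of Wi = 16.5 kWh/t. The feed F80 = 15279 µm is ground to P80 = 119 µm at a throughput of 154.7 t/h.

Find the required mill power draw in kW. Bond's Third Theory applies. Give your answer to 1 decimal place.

P = 2133.4 kW

W = 10 Wi (P80^-0.5 − F80^-0.5)
W = 10·16.5·(1/√119 − 1/√15279) = 10·16.5·(0.083580) = 13.7907 kWh/t
P_mill = W·ṁ = 13.7907·154.7 = 2133.4 kW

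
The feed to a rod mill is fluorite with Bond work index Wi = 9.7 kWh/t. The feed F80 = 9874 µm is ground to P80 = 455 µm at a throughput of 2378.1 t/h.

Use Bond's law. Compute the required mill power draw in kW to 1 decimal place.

W = 10 Wi (1/√P80 − 1/√F80)  [Bond]
W = 10·9.7·(1/√455 − 1/√9874) = 10·9.7·(0.036817) = 3.5713 kWh/t
Mill draw = 3.5713 × 2378.1 = 8492.8 kW

P = 8492.8 kW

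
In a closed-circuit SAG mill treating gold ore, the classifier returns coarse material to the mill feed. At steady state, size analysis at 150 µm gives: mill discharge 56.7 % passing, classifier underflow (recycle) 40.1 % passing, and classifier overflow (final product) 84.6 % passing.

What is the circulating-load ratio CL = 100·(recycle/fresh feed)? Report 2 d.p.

Let r = R/F. Size balance at 150 µm:
(1+r)·d = r·u + o ⇒ r = (o−d)/(d−u)
r = (84.6 − 56.7)/(56.7 − 40.1) = 27.9/16.6 = 1.6807
CL = 100·r = 168.07 %

CL = 168.07 %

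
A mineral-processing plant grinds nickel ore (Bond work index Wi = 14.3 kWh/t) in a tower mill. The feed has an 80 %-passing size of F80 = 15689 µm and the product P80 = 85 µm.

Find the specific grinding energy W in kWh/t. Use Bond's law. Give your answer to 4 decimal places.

W = 10 Wi / √P80 − 10 Wi / √F80
1/√85 = 0.108465;  1/√15689 = 0.007984
W = 10·14.3·(0.108465 − 0.007984) = 14.3689 kWh/t

W = 14.3689 kWh/t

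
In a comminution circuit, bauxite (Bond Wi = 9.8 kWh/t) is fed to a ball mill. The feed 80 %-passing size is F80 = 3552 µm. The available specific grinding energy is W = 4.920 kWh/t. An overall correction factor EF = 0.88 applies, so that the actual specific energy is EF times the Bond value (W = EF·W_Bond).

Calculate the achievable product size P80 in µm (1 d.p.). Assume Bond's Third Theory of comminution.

W = 10 Wi (1/√P80 − 1/√F80)  [Bond]
W_Bond = W / EF = 4.920 / 0.88 = 5.5909 kWh/t
1/√P80 = 1/√F80 + W_Bond/(10·Wi)
  = 5.5909/(10·9.8) + 1/√3552 = 0.057050 + 0.016779 = 0.073829
P80 = (1/0.073829)² = 13.5448² = 183.46 µm

P80 = 183.5 µm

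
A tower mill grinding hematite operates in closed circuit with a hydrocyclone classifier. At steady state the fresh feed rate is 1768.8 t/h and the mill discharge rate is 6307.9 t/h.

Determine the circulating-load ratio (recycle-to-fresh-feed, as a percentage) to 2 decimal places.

Discharge = new feed + return, hence
R = M − F = 6307.9 − 1768.8 = 4539.1 t/h
CL = 100·R/F = 100·4539.1/1768.8 = 256.62 %

CL = 256.62 %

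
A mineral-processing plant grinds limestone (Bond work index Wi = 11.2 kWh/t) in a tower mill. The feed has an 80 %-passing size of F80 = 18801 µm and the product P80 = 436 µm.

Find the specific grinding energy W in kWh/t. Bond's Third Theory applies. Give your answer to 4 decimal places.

Bond: W = 10·Wi·(1/√P80 − 1/√F80)
1/√436 = 0.047891;  1/√18801 = 0.007293
W = 10·11.2·(0.047891 − 0.007293) = 4.5470 kWh/t

W = 4.5470 kWh/t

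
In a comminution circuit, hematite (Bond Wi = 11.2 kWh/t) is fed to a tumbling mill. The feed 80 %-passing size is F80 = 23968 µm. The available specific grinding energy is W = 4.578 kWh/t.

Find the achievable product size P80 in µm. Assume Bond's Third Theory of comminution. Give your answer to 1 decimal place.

P80 = 446.3 µm

Bond:  W = 10 Wi (1/√P − 1/√F)
⇒ 1/√P80 = W/(10·Wi) + 1/√F80
  = 4.5780/(10·11.2) + 1/√23968 = 0.040875 + 0.006459 = 0.047334
P80 = (1/0.047334)² = 21.1263² = 446.32 µm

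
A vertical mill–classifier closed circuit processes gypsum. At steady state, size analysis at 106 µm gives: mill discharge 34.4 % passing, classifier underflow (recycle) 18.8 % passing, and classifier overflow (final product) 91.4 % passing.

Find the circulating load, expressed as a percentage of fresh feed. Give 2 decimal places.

Balance %-passing 106 µm (r = R/F):
d + r·d = r·u + o → r(d−u) = o−d
r = (91.4 − 34.4)/(34.4 − 18.8) = 57.0/15.6 = 3.6538
CL = 100·r = 365.38 %

CL = 365.38 %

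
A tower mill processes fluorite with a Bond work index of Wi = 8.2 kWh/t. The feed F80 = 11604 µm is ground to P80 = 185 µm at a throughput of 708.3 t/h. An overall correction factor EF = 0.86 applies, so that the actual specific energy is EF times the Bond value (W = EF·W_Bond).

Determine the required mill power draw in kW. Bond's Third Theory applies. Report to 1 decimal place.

P = 3208.7 kW

Bond:  W = 10 Wi (1/√P − 1/√F)
W = 10·8.2·(1/√185 − 1/√11604) = 10·8.2·(0.064238) = 5.2675 kWh/t
W_actual = 0.86 × 5.2675 = 4.5301 kWh/t
P = W·T = 4.5301·708.3 = 3208.7 kW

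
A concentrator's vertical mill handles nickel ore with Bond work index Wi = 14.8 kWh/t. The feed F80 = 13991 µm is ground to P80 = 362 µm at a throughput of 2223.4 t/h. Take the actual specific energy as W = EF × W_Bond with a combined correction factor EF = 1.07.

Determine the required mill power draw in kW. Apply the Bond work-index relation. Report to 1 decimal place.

W = 10 Wi (P80^-0.5 − F80^-0.5)
W = 10·14.8·(1/√362 − 1/√13991) = 10·14.8·(0.044105) = 6.5275 kWh/t
Apply correction: 6.5275 × 1.07 = 6.9844 kWh/t
P = W·T = 6.9844·2223.4 = 15529.1 kW

P = 15529.1 kW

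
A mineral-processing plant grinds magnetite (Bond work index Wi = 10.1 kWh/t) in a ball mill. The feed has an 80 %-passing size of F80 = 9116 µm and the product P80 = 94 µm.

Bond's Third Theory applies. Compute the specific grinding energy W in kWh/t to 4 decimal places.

W = 9.3595 kWh/t

W = 10·Wi·[P80^(−½) − F80^(−½)]
1/√94 = 0.103142;  1/√9116 = 0.010474
W = 10·10.1·(0.103142 − 0.010474) = 9.3595 kWh/t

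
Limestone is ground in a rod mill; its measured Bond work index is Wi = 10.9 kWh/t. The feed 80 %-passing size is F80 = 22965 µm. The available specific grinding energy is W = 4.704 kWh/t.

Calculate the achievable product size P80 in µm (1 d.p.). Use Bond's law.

W = 10 Wi (1/√P80 − 1/√F80)  [Bond]
P80^-0.5 = F80^-0.5 + W/(10 Wi)
  = 4.7040/(10·10.9) + 1/√22965 = 0.043156 + 0.006599 = 0.049755
P80 = (1/0.049755)² = 20.0986² = 403.95 µm

P80 = 404.0 µm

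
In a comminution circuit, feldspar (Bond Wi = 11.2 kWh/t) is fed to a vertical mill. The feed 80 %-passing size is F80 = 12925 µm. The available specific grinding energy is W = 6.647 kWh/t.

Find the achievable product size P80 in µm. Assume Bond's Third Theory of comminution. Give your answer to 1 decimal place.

P80 = 215.3 µm

W = 10 Wi (P80^-0.5 − F80^-0.5)
⇒ 1/√P80 = W/(10·Wi) + 1/√F80
  = 6.6470/(10·11.2) + 1/√12925 = 0.059348 + 0.008796 = 0.068144
P80 = (1/0.068144)² = 14.6748² = 215.35 µm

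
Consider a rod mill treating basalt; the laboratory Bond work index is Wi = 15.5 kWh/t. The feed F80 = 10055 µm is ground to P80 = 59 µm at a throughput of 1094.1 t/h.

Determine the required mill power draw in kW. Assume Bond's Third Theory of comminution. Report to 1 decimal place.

W = 10·Wi·[P80^(−½) − F80^(−½)]
W = 10·15.5·(1/√59 − 1/√10055) = 10·15.5·(0.120216) = 18.6335 kWh/t
P = W·T = 18.6335·1094.1 = 20386.9 kW

P = 20386.9 kW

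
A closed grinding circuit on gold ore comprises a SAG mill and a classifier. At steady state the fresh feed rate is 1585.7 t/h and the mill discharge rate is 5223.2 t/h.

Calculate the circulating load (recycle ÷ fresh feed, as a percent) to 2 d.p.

Steady state: M = F + R.
R = M − F = 5223.2 − 1585.7 = 3637.5 t/h
CL = 100·R/F = 100·3637.5/1585.7 = 229.39 %

CL = 229.39 %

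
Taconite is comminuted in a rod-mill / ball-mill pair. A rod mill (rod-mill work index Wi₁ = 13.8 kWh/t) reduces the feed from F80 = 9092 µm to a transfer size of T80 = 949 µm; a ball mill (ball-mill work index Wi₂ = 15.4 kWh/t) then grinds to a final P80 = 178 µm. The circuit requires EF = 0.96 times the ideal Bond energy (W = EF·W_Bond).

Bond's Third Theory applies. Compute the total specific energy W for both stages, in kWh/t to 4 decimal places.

Bond: W = 10·Wi·(1/√P80 − 1/√F80)
Stage 1 (9092→949 µm, Wi₁=13.8): W₁ = 10·13.8·(0.032461 − 0.010487) = 3.0324 kWh/t
Stage 2 (949→178 µm, Wi₂=15.4): W₂ = 10·15.4·(0.074953 − 0.032461) = 6.5437 kWh/t
W = W₁ + W₂ = 3.0324 + 6.5437 = 9.5761 kWh/t
Apply correction: 9.5761 × 0.96 = 9.1931 kWh/t

W = 9.1931 kWh/t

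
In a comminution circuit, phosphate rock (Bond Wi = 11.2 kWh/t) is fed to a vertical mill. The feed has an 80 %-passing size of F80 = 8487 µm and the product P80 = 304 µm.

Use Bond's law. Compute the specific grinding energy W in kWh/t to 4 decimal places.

W = 10 Wi (P80^-0.5 − F80^-0.5)
1/√304 = 0.057354;  1/√8487 = 0.010855
W = 10·11.2·(0.057354 − 0.010855) = 5.2079 kWh/t

W = 5.2079 kWh/t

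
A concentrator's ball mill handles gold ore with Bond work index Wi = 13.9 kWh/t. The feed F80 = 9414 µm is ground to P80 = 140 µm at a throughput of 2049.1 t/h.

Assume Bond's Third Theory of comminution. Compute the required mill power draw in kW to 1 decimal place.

W = 10 Wi / √P80 − 10 Wi / √F80
W = 10·13.9·(1/√140 − 1/√9414) = 10·13.9·(0.074209) = 10.3150 kWh/t
P_mill = W·ṁ = 10.3150·2049.1 = 21136.5 kW

P = 21136.5 kW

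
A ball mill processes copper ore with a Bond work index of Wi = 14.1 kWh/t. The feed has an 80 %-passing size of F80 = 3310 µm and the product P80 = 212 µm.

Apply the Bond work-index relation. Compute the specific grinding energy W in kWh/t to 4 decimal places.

W_Bond = 10·Wi·(1/√P₈₀ − 1/√F₈₀)
1/√212 = 0.068680;  1/√3310 = 0.017381
W = 10·14.1·(0.068680 − 0.017381) = 7.2331 kWh/t

W = 7.2331 kWh/t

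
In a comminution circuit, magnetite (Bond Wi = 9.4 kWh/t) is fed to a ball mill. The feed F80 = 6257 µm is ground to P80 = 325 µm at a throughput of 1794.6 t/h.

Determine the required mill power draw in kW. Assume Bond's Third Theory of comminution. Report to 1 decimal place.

W = 10 Wi (1/√P80 − 1/√F80)  [Bond]
W = 10·9.4·(1/√325 − 1/√6257) = 10·9.4·(0.042828) = 4.0258 kWh/t
Power = W × throughput = 4.0258 kWh/t × 1794.6 t/h = 7224.8 kW

P = 7224.8 kW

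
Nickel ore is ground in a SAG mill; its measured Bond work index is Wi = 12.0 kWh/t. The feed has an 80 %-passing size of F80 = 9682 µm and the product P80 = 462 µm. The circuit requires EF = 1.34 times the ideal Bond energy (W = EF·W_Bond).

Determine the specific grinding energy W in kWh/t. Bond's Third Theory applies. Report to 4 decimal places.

Bond:  W = 10 Wi (1/√P − 1/√F)
1/√462 = 0.046524;  1/√9682 = 0.010163
W = 10·12.0·(0.046524 − 0.010163) = 4.3634 kWh/t
With EF = 1.34: W = 4.3634·1.34 = 5.8469 kWh/t

W = 5.8469 kWh/t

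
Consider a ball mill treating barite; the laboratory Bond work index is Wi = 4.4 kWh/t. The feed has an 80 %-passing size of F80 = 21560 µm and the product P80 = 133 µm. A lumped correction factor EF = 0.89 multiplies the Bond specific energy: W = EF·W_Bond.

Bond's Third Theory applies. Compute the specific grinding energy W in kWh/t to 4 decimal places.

W_Bond = 10·Wi·(1/√P₈₀ − 1/√F₈₀)
1/√133 = 0.086711;  1/√21560 = 0.006810
W = 10·4.4·(0.086711 − 0.006810) = 3.5156 kWh/t
Apply correction: 3.5156 × 0.89 = 3.1289 kWh/t

W = 3.1289 kWh/t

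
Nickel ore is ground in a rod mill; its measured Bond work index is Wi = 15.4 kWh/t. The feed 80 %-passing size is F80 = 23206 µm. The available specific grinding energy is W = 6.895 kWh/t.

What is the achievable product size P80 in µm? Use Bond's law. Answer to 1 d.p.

P80 = 379.4 µm

Bond:  W = 10 Wi (1/√P − 1/√F)
P80^-0.5 = F80^-0.5 + W/(10 Wi)
  = 6.8950/(10·15.4) + 1/√23206 = 0.044773 + 0.006564 = 0.051337
P80 = (1/0.051337)² = 19.4791² = 379.43 µm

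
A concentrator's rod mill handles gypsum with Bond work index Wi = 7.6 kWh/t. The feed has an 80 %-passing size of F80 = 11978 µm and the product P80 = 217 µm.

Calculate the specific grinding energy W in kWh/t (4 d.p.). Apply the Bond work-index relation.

Bond: W = 10·Wi·(1/√P80 − 1/√F80)
1/√217 = 0.067884;  1/√11978 = 0.009137
W = 10·7.6·(0.067884 − 0.009137) = 4.4648 kWh/t

W = 4.4648 kWh/t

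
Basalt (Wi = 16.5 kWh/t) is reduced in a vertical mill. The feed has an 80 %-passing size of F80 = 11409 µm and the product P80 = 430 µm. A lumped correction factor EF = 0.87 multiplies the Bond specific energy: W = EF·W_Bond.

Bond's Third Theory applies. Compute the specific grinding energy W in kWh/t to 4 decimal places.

W = 5.5787 kWh/t

W = 10 Wi / √P80 − 10 Wi / √F80
1/√430 = 0.048224;  1/√11409 = 0.009362
W = 10·16.5·(0.048224 − 0.009362) = 6.4122 kWh/t
W_actual = 0.87 × 6.4122 = 5.5787 kWh/t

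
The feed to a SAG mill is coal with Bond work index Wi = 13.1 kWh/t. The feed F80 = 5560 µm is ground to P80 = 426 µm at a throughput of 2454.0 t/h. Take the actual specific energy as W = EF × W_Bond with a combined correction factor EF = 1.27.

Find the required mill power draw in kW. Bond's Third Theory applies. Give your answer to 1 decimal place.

P = 14305.5 kW

W = 10 Wi (1/√P80 − 1/√F80)  [Bond]
W = 10·13.1·(1/√426 − 1/√5560) = 10·13.1·(0.035039) = 4.5901 kWh/t
With EF = 1.27: W = 4.5901·1.27 = 5.8295 kWh/t
P_mill = W·ṁ = 5.8295·2454.0 = 14305.5 kW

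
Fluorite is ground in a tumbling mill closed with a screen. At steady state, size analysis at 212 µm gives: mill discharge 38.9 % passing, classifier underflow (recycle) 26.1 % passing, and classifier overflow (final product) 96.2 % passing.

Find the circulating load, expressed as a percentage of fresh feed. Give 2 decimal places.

CL = 447.66 %

Mass balance on the −212 µm fraction:
d + r·d = r·u + o → r(d−u) = o−d
r = (96.2 − 38.9)/(38.9 − 26.1) = 57.3/12.8 = 4.4766
CL = 100·r = 447.66 %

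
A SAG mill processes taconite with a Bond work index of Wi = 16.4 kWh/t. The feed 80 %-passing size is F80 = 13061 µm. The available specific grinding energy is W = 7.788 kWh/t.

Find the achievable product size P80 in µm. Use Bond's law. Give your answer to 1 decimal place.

W = 10 Wi (1/√P80 − 1/√F80)  [Bond]
⇒ 1/√P80 = W/(10·Wi) + 1/√F80
  = 7.7880/(10·16.4) + 1/√13061 = 0.047488 + 0.008750 = 0.056238
P80 = (1/0.056238)² = 17.7816² = 316.19 µm

P80 = 316.2 µm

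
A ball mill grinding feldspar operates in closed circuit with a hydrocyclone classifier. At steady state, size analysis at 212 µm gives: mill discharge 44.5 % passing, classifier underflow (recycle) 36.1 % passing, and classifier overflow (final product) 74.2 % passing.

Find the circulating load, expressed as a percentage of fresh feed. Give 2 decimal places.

Classifier node, passing 212 µm:
r = (o − d)/(d − u)
r = (74.2 − 44.5)/(44.5 − 36.1) = 29.7/8.4 = 3.5357
CL = 100·r = 353.57 %

CL = 353.57 %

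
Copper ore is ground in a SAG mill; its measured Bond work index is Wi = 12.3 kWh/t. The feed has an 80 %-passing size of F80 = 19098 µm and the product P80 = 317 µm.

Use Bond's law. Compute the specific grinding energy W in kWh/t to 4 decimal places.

W_Bond = 10·Wi·(1/√P₈₀ − 1/√F₈₀)
1/√317 = 0.056166;  1/√19098 = 0.007236
W = 10·12.3·(0.056166 − 0.007236) = 6.0183 kWh/t

W = 6.0183 kWh/t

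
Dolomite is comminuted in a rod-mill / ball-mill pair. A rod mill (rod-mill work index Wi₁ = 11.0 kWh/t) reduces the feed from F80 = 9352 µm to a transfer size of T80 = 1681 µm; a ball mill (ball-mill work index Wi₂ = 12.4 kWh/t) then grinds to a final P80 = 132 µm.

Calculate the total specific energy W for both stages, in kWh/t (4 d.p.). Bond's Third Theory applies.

W = 9.3139 kWh/t

Bond:  W = 10 Wi (1/√P − 1/√F)
Stage 1 (9352→1681 µm, Wi₁=11.0): W₁ = 10·11.0·(0.024390 − 0.010341) = 1.5455 kWh/t
Stage 2 (1681→132 µm, Wi₂=12.4): W₂ = 10·12.4·(0.087039 − 0.024390) = 7.7684 kWh/t
W = W₁ + W₂ = 1.5455 + 7.7684 = 9.3139 kWh/t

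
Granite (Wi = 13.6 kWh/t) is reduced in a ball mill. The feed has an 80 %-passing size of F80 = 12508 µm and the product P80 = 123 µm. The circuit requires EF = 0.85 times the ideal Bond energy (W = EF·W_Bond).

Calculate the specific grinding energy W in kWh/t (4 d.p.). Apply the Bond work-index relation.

W = 10 Wi / √P80 − 10 Wi / √F80
1/√123 = 0.090167;  1/√12508 = 0.008941
W = 10·13.6·(0.090167 − 0.008941) = 11.0467 kWh/t
With EF = 0.85: W = 11.0467·0.85 = 9.3897 kWh/t

W = 9.3897 kWh/t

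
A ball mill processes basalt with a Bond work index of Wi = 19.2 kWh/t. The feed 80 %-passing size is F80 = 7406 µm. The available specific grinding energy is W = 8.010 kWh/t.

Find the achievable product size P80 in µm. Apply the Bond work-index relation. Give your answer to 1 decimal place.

W = 10 Wi (1/√P80 − 1/√F80)  [Bond]
⇒ 1/√P80 = W/(10·Wi) + 1/√F80
  = 8.0100/(10·19.2) + 1/√7406 = 0.041719 + 0.011620 = 0.053339
P80 = (1/0.053339)² = 18.7481² = 351.49 µm

P80 = 351.5 µm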